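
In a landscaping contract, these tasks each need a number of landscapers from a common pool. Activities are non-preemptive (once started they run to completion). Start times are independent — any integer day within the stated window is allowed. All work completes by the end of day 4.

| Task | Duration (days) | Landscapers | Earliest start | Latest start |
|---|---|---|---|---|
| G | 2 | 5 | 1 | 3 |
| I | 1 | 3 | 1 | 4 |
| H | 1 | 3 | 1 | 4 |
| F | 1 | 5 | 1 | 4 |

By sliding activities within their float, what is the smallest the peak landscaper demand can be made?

Early-start (G@1, I@1, H@1, F@1) gives peak 16: d1:16  d2:5  d3:0  d4:0.
Shift I→3, H→3, F→4.
Schedule G@1, I@3, H@3, F@4: d1:5  d2:5  d3:6  d4:5 — peak 6.
Total landscaper-days = 21 over 4 days ⇒ peak ≥ ⌈21/4⌉ = 6, so 6 is optimal.

6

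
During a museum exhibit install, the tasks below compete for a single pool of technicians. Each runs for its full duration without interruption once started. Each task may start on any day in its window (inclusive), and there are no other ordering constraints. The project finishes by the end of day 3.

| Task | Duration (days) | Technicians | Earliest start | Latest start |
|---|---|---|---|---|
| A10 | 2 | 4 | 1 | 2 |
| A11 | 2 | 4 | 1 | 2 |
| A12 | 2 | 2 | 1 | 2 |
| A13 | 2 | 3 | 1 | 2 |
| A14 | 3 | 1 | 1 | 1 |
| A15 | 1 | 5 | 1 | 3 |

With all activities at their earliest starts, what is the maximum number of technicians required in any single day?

Early-start schedule: A10@1, A11@1, A12@1, A13@1, A14@1, A15@1.
Load per day: day 1: 19, day 2: 14, day 3: 1.
Peak is 19.

19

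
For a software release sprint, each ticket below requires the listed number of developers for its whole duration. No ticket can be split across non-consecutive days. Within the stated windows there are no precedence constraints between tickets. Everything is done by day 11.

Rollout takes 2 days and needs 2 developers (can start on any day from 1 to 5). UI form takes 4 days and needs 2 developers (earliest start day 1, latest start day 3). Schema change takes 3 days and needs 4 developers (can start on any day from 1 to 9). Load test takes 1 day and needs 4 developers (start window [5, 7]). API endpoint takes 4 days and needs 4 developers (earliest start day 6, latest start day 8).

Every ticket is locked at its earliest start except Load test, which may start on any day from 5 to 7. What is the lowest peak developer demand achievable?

8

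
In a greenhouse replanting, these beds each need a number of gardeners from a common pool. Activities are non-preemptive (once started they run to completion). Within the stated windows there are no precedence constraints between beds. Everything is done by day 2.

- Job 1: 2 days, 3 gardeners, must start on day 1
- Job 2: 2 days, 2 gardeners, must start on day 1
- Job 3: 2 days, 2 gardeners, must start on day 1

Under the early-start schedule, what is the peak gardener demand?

Early-start schedule: Job 1@1, Job 2@1, Job 3@1.
Load per day: day 1: 7, day 2: 7.
Peak is 7.

7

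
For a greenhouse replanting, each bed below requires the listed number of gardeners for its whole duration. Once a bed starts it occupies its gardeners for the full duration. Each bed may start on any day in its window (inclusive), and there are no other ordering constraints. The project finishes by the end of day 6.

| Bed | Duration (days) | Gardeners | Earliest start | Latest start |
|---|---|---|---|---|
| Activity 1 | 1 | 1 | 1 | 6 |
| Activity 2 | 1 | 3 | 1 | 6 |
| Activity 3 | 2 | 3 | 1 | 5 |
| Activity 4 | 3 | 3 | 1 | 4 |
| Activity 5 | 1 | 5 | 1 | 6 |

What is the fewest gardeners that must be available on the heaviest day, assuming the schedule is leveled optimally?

6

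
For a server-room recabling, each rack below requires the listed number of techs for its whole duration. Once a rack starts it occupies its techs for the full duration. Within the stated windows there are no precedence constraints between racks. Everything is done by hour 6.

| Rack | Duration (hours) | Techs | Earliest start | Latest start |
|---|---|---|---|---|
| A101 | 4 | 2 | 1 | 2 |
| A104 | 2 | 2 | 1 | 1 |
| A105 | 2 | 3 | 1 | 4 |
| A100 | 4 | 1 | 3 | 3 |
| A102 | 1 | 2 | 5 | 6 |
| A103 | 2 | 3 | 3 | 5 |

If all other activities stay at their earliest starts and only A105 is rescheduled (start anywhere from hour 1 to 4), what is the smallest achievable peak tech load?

7

A105@1: h1:7  h2:7  h3:6  h4:6  h5:3  h6:1 → peak 7
A105@2: h1:4  h2:7  h3:9  h4:6  h5:3  h6:1 → peak 9
A105@3: h1:4  h2:4  h3:9  h4:9  h5:3  h6:1 → peak 9
A105@4: h1:4  h2:4  h3:6  h4:9  h5:6  h6:1 → peak 9
Best is A105@1, peak 7.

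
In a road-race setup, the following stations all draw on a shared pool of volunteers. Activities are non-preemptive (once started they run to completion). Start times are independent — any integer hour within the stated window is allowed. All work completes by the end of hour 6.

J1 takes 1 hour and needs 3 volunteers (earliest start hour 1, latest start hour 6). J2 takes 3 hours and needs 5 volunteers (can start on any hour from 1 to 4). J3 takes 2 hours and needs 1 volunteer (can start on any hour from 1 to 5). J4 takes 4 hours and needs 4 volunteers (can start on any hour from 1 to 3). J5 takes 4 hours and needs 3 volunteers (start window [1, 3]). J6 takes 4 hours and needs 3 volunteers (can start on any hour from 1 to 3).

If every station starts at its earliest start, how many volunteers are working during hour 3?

15

At early start, hour 3 has: J2, J4, J5, J6.
Demand: 5 + 4 + 3 + 3 = 15.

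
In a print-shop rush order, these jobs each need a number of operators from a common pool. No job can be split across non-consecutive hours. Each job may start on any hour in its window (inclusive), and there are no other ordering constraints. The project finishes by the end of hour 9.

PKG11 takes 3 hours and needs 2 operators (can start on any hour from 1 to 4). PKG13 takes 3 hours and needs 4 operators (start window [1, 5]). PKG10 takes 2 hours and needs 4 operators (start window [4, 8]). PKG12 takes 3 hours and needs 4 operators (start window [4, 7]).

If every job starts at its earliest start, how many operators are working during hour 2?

At early start, hour 2 has: PKG11, PKG13.
Demand: 2 + 4 = 6.

6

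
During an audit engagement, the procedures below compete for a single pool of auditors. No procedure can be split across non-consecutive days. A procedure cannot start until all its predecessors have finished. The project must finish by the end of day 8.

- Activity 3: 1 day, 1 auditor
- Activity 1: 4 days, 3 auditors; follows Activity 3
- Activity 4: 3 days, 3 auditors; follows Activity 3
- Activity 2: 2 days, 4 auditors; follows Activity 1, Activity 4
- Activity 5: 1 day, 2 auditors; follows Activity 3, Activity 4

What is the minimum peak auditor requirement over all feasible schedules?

Schedule Activity 3@1, Activity 1@2, Activity 4@2, Activity 2@6, Activity 5@5: d1:1  d2:6  d3:6  d4:6  d5:5  d6:4  d7:4  d8:0 — peak 6.

6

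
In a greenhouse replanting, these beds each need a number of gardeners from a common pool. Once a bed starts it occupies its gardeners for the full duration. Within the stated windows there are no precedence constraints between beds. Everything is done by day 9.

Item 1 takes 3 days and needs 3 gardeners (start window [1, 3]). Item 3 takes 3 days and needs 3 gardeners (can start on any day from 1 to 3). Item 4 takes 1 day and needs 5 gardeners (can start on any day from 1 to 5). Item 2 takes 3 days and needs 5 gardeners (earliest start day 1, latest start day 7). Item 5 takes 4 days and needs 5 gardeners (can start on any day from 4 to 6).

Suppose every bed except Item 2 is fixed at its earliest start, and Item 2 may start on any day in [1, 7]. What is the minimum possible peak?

Item 2@1: d1:16  d2:11  d3:11  d4:5  d5:5  d6:5  d7:5  d8:0  d9:0 → peak 16
Item 2@2: d1:11  d2:11  d3:11  d4:10  d5:5  d6:5  d7:5  d8:0  d9:0 → peak 11
Item 2@3: d1:11  d2:6  d3:11  d4:10  d5:10  d6:5  d7:5  d8:0  d9:0 → peak 11
Item 2@4: d1:11  d2:6  d3:6  d4:10  d5:10  d6:10  d7:5  d8:0  d9:0 → peak 11
Item 2@5: d1:11  d2:6  d3:6  d4:5  d5:10  d6:10  d7:10  d8:0  d9:0 → peak 11
Item 2@6: d1:11  d2:6  d3:6  d4:5  d5:5  d6:10  d7:10  d8:5  d9:0 → peak 11
Item 2@7: d1:11  d2:6  d3:6  d4:5  d5:5  d6:5  d7:10  d8:5  d9:5 → peak 11
Best is Item 2@2, peak 11.

11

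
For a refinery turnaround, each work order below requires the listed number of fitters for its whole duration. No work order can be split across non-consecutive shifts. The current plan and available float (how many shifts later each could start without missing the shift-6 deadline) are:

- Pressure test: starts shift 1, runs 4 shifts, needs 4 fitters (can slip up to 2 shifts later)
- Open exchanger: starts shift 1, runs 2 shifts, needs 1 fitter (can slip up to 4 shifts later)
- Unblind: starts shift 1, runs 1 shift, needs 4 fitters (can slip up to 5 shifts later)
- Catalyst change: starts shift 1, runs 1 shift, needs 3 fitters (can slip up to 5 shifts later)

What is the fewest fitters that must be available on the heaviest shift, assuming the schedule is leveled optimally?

5

Early-start (Pressure test@1, Open exchanger@1, Unblind@1, Catalyst change@1) gives peak 12: s1:12  s2:5  s3:4  s4:4  s5:0  s6:0.
Shift Unblind→5, Catalyst change→6.
Schedule Pressure test@1, Open exchanger@1, Unblind@5, Catalyst change@6: s1:5  s2:5  s3:4  s4:4  s5:4  s6:3 — peak 5.
Total fitter-shifts = 25 over 6 shifts ⇒ peak ≥ ⌈25/6⌉ = 5, so 5 is optimal.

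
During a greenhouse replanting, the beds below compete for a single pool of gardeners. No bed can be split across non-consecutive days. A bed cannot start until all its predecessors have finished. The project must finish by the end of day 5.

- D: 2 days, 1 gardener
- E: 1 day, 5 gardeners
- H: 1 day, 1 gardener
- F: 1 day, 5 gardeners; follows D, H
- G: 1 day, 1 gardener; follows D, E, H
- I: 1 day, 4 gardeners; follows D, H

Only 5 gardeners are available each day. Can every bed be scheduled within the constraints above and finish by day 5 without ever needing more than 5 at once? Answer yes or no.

yes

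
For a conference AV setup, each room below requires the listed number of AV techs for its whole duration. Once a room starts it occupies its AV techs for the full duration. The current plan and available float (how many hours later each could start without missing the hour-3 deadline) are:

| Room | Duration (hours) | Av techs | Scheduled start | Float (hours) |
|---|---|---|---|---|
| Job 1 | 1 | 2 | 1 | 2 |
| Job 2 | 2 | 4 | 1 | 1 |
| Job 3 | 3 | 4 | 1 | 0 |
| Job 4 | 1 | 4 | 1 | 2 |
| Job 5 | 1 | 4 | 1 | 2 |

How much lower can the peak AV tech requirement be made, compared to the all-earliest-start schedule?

6

Early-start peak: h1:18  h2:8  h3:4 ⇒ 18.
Leveled (Job 1@1, Job 2@1, Job 3@1, Job 4@2, Job 5@3): h1:10  h2:12  h3:8 ⇒ 12.
Reduction 18 − 12 = 6.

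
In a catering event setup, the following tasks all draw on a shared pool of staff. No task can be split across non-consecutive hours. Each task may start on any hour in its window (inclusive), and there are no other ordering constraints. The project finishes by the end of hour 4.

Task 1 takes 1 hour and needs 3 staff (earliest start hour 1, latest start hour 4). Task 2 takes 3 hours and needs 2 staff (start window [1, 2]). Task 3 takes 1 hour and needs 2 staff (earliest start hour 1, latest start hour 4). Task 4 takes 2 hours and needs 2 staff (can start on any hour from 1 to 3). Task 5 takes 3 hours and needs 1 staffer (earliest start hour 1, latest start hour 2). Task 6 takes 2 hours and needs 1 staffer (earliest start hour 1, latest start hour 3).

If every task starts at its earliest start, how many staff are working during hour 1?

11

At early start, hour 1 has: Task 1, Task 2, Task 3, Task 4, Task 5, Task 6.
Demand: 3 + 2 + 2 + 2 + 1 + 1 = 11.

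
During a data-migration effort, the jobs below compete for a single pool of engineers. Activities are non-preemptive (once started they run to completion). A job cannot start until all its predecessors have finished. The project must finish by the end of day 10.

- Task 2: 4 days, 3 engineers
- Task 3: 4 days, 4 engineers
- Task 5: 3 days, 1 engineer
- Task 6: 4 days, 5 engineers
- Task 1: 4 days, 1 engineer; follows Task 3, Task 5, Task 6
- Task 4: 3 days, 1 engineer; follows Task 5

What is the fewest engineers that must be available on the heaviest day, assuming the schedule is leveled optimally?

Early-start (Task 2@1, Task 3@1, Task 5@1, Task 6@1, Task 1@5, Task 4@4) gives peak 13: d1:13  d2:13  d3:13  d4:13  d5:2  d6:2  d7:1  d8:1  d9:0  d10:0.
Shift Task 2→5.
Schedule Task 2@5, Task 3@1, Task 5@1, Task 6@1, Task 1@5, Task 4@4: d1:10  d2:10  d3:10  d4:10  d5:5  d6:5  d7:4  d8:4  d9:0  d10:0 — peak 10.

10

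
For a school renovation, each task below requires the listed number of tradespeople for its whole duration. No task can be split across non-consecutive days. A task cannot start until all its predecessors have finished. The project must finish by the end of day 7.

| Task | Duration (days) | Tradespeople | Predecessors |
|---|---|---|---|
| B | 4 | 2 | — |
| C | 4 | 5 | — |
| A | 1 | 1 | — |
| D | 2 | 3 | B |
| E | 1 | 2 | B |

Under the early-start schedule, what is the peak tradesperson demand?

8

Early-start schedule: B@1, C@1, A@1, D@5, E@5.
Load per day: day 1: 8, day 2: 7, day 3: 7, day 4: 7, day 5: 5, day 6: 3, day 7: 0.
Peak is 8.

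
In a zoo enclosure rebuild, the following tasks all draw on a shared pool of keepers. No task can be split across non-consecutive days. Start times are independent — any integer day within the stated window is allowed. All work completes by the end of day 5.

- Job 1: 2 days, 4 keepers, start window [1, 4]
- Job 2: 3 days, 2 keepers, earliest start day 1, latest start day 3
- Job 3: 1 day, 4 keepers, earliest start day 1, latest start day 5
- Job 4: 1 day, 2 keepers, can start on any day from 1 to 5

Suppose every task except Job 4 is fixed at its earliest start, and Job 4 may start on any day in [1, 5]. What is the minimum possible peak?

10

Job 4@1: d1:12  d2:6  d3:2  d4:0  d5:0 → peak 12
Job 4@2: d1:10  d2:8  d3:2  d4:0  d5:0 → peak 10
Job 4@3: d1:10  d2:6  d3:4  d4:0  d5:0 → peak 10
Job 4@4: d1:10  d2:6  d3:2  d4:2  d5:0 → peak 10
Job 4@5: d1:10  d2:6  d3:2  d4:0  d5:2 → peak 10
Best is Job 4@2, peak 10.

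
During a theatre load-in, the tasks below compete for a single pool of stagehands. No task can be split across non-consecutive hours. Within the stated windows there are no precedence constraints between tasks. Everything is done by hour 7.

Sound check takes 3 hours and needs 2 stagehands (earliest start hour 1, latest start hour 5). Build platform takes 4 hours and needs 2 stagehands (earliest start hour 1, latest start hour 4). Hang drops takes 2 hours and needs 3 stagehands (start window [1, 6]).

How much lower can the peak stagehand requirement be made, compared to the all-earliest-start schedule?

Early-start peak: h1:7  h2:7  h3:4  h4:2  h5:0  h6:0  h7:0 ⇒ 7.
Leveled (Sound check@1, Build platform@1, Hang drops@5): h1:4  h2:4  h3:4  h4:2  h5:3  h6:3  h7:0 ⇒ 4.
Reduction 7 − 4 = 3.

3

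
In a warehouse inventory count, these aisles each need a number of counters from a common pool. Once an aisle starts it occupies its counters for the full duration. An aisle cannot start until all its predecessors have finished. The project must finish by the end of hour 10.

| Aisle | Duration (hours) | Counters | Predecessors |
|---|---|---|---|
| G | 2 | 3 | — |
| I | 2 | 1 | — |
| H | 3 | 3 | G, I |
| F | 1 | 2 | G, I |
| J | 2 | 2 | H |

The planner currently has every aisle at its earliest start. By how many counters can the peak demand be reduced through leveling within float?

Early-start peak: h1:4  h2:4  h3:5  h4:3  h5:3  h6:2  h7:2  h8:0  h9:0  h10:0 ⇒ 5.
Leveled (G@1, I@3, H@5, F@8, J@9): h1:3  h2:3  h3:1  h4:1  h5:3  h6:3  h7:3  h8:2  h9:2  h10:2 ⇒ 3.
Reduction 5 − 3 = 2.

2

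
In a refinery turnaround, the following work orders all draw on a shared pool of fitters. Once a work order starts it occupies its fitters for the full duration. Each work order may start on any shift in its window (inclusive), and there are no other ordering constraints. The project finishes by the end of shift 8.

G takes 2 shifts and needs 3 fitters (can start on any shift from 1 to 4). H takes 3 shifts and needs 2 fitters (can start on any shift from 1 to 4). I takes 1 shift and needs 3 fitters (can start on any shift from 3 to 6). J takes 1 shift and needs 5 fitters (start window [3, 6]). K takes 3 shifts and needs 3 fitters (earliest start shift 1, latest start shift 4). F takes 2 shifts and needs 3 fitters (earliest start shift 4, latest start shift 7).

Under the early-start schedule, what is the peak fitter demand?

Early-start schedule: G@1, H@1, I@3, J@3, K@1, F@4.
Load per shift: shift 1: 8, shift 2: 8, shift 3: 13, shift 4: 3, shift 5: 3, shift 6: 0, shift 7: 0, shift 8: 0.
Peak is 13.

13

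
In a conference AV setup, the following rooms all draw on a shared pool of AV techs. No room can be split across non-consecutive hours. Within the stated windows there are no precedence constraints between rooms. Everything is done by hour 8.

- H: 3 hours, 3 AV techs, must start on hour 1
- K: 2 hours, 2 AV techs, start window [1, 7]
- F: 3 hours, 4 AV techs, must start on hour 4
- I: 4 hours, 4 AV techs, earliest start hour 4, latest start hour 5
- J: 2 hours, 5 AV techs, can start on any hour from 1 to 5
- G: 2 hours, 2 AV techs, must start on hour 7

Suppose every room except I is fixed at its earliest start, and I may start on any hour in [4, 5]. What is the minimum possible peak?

I@4: h1:10  h2:10  h3:3  h4:8  h5:8  h6:8  h7:6  h8:2 → peak 10
I@5: h1:10  h2:10  h3:3  h4:4  h5:8  h6:8  h7:6  h8:6 → peak 10
Best is I@4, peak 10.

10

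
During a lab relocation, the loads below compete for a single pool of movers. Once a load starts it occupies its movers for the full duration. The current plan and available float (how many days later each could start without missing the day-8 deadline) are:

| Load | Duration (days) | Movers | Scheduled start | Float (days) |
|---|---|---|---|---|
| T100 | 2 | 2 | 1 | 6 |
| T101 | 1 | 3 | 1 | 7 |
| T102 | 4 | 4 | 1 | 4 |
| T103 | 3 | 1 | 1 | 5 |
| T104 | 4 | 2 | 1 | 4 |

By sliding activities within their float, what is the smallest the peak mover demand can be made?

5

Early-start (T100@1, T101@1, T102@1, T103@1, T104@1) gives peak 12: d1:12  d2:9  d3:7  d4:6  d5:0  d6:0  d7:0  d8:0.
Shift T101→3, T102→5, T103→4.
Schedule T100@1, T101@3, T102@5, T103@4, T104@1: d1:4  d2:4  d3:5  d4:3  d5:5  d6:5  d7:4  d8:4 — peak 5.
Total mover-days = 34 over 8 days ⇒ peak ≥ ⌈34/8⌉ = 5, so 5 is optimal.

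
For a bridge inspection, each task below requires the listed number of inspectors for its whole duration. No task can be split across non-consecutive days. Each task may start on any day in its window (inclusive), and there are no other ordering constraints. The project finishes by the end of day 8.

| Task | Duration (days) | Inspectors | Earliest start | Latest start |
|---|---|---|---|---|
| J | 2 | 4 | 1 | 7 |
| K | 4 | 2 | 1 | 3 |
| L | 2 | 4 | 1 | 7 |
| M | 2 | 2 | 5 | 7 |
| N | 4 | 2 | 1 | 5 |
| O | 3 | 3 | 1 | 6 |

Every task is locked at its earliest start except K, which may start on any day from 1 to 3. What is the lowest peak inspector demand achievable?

K@1: d1:15  d2:15  d3:7  d4:4  d5:2  d6:2  d7:0  d8:0 → peak 15
K@2: d1:13  d2:15  d3:7  d4:4  d5:4  d6:2  d7:0  d8:0 → peak 15
K@3: d1:13  d2:13  d3:7  d4:4  d5:4  d6:4  d7:0  d8:0 → peak 13
Best is K@3, peak 13.

13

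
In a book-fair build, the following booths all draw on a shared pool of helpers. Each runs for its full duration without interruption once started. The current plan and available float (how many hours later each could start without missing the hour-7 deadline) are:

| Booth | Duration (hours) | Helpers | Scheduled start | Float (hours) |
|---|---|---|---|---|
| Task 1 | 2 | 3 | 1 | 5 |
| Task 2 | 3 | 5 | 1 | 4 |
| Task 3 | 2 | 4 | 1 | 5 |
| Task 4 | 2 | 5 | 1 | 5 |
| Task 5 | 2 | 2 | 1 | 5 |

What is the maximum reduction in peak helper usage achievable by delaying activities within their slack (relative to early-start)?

12

Early-start peak: h1:19  h2:19  h3:5  h4:0  h5:0  h6:0  h7:0 ⇒ 19.
Leveled (Task 1@1, Task 2@3, Task 3@1, Task 4@6, Task 5@3): h1:7  h2:7  h3:7  h4:7  h5:5  h6:5  h7:5 ⇒ 7.
Reduction 19 − 7 = 12.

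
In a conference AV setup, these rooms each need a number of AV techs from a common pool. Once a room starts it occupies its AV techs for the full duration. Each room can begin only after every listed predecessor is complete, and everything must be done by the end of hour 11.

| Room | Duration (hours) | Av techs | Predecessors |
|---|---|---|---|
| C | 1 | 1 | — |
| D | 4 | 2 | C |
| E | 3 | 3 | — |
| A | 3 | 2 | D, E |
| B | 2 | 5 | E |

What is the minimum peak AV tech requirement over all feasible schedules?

5

Early-start (C@1, D@2, E@1, A@6, B@4) gives peak 7: h1:4  h2:5  h3:5  h4:7  h5:7  h6:2  h7:2  h8:2  h9:0  h10:0  h11:0.
Shift B→9.
Schedule C@1, D@2, E@1, A@6, B@9: h1:4  h2:5  h3:5  h4:2  h5:2  h6:2  h7:2  h8:2  h9:5  h10:5  h11:0 — peak 5.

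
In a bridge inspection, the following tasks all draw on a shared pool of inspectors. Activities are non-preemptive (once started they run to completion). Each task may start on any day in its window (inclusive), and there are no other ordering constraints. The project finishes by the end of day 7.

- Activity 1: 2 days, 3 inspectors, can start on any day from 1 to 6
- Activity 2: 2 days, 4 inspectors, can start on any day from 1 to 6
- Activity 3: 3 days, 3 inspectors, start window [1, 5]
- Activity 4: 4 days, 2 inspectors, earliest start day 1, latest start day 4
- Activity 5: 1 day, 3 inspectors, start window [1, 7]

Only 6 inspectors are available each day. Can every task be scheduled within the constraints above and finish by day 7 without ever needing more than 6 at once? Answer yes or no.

yes

Schedule Activity 1@1, Activity 2@3, Activity 3@5, Activity 4@1, Activity 5@5: d1:5  d2:5  d3:6  d4:6  d5:6  d6:3  d7:3 — peak 6 ≤ 6.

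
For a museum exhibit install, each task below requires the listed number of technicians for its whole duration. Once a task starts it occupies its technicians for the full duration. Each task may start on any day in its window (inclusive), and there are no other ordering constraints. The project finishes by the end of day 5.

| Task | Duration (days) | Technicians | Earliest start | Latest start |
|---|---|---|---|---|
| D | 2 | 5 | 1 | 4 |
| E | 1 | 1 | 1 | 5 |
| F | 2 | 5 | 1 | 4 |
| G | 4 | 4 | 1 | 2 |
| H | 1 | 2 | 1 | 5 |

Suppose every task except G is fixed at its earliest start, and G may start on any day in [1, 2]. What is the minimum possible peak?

14

G@1: d1:17  d2:14  d3:4  d4:4  d5:0 → peak 17
G@2: d1:13  d2:14  d3:4  d4:4  d5:4 → peak 14
Best is G@2, peak 14.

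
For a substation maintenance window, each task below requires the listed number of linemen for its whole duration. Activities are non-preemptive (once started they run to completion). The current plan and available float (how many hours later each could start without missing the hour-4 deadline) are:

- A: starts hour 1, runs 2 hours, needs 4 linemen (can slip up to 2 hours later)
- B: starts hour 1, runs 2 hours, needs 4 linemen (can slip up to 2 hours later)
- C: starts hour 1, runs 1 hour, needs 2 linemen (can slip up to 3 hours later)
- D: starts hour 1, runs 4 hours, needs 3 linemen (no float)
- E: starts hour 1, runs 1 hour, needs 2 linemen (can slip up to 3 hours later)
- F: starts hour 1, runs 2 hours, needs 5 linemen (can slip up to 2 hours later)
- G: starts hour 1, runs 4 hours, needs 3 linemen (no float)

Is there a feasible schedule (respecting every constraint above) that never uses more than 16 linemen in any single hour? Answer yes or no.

yes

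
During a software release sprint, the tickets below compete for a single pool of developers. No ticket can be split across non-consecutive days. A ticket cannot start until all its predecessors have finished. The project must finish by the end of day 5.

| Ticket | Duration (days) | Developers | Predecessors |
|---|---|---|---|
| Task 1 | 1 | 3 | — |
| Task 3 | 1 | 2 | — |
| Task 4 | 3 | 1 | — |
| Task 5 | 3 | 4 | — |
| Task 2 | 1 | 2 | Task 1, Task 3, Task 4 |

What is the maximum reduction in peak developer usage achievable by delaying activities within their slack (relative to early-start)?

Early-start peak: d1:10  d2:5  d3:5  d4:2  d5:0 ⇒ 10.
Leveled (Task 1@1, Task 3@1, Task 4@2, Task 5@2, Task 2@5): d1:5  d2:5  d3:5  d4:5  d5:2 ⇒ 5.
Reduction 10 − 5 = 5.

5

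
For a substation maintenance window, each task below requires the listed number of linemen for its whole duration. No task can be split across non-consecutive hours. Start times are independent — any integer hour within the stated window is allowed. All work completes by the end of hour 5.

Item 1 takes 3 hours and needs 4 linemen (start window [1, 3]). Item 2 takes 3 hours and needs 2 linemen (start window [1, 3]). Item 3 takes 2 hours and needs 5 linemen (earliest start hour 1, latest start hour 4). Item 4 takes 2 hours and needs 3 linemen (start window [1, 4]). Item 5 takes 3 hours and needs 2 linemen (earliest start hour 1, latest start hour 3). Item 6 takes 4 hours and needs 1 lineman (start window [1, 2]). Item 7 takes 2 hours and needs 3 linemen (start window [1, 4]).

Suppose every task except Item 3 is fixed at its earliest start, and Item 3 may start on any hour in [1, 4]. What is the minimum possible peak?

Item 3@1: h1:20  h2:20  h3:9  h4:1  h5:0 → peak 20
Item 3@2: h1:15  h2:20  h3:14  h4:1  h5:0 → peak 20
Item 3@3: h1:15  h2:15  h3:14  h4:6  h5:0 → peak 15
Item 3@4: h1:15  h2:15  h3:9  h4:6  h5:5 → peak 15
Best is Item 3@3, peak 15.

15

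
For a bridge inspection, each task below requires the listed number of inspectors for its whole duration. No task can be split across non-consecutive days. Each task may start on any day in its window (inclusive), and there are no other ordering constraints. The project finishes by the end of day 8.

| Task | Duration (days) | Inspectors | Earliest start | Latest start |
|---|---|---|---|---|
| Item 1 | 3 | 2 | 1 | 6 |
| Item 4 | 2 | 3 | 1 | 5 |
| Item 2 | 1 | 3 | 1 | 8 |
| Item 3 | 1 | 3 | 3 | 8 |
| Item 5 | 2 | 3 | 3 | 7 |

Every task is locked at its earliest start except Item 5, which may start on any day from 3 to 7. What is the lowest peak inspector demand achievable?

8

Item 5@3: d1:8  d2:5  d3:8  d4:3  d5:0  d6:0  d7:0  d8:0 → peak 8
Item 5@4: d1:8  d2:5  d3:5  d4:3  d5:3  d6:0  d7:0  d8:0 → peak 8
Item 5@5: d1:8  d2:5  d3:5  d4:0  d5:3  d6:3  d7:0  d8:0 → peak 8
Item 5@6: d1:8  d2:5  d3:5  d4:0  d5:0  d6:3  d7:3  d8:0 → peak 8
Item 5@7: d1:8  d2:5  d3:5  d4:0  d5:0  d6:0  d7:3  d8:3 → peak 8
Best is Item 5@3, peak 8.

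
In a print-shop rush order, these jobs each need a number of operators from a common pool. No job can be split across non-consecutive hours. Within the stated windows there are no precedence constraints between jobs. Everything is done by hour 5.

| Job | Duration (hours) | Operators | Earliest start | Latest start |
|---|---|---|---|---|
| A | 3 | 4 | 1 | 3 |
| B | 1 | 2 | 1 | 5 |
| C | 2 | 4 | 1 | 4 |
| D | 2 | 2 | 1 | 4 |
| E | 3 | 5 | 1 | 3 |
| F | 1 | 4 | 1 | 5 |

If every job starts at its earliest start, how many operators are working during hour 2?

At early start, hour 2 has: A, C, D, E.
Demand: 4 + 4 + 2 + 5 = 15.

15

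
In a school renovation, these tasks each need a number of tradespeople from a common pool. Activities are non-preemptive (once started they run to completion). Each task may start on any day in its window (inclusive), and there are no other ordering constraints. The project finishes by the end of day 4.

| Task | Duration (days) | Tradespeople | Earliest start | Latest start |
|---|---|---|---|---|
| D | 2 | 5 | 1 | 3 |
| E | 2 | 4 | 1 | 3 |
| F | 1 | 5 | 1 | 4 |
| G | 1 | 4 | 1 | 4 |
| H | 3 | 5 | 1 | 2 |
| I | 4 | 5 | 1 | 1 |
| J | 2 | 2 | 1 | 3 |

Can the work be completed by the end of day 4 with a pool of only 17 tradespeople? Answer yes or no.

The minimum achievable peak is 18; 17 < 18, so no feasible schedule stays within the cap.

no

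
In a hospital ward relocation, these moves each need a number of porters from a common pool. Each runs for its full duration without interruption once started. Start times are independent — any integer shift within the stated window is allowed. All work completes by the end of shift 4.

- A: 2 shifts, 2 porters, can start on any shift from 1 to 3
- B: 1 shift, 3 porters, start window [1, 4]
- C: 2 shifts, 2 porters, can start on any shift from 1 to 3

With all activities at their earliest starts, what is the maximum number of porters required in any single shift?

7

Early-start schedule: A@1, B@1, C@1.
Load per shift: shift 1: 7, shift 2: 4, shift 3: 0, shift 4: 0.
Peak is 7.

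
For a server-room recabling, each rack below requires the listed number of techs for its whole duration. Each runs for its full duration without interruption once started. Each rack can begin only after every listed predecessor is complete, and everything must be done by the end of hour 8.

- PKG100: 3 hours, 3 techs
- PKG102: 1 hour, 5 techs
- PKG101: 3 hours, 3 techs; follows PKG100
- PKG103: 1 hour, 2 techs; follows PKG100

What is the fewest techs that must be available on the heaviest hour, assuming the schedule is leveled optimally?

5

Early-start (PKG100@1, PKG102@1, PKG101@4, PKG103@4) gives peak 8: h1:8  h2:3  h3:3  h4:5  h5:3  h6:3  h7:0  h8:0.
Shift PKG102→4, PKG101→5, PKG103→5.
Schedule PKG100@1, PKG102@4, PKG101@5, PKG103@5: h1:3  h2:3  h3:3  h4:5  h5:5  h6:3  h7:3  h8:0 — peak 5.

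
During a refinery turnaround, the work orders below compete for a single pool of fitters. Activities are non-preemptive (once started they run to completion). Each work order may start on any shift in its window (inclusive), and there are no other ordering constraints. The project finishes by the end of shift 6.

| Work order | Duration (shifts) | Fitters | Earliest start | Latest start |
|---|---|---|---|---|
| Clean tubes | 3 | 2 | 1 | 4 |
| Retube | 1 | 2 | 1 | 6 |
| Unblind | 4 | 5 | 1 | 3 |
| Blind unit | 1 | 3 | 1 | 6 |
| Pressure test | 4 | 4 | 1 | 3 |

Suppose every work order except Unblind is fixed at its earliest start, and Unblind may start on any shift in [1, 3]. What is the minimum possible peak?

11

Unblind@1: s1:16  s2:11  s3:11  s4:9  s5:0  s6:0 → peak 16
Unblind@2: s1:11  s2:11  s3:11  s4:9  s5:5  s6:0 → peak 11
Unblind@3: s1:11  s2:6  s3:11  s4:9  s5:5  s6:5 → peak 11
Best is Unblind@2, peak 11.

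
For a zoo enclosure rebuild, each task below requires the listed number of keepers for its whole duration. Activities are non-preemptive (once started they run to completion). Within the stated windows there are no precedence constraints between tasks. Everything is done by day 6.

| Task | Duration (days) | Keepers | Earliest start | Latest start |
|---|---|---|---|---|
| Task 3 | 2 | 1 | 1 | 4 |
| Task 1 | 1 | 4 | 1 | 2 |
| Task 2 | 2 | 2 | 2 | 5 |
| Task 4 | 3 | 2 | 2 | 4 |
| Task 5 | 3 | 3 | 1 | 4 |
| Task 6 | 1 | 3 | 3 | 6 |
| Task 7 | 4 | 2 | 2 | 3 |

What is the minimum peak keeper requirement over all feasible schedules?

Early-start (Task 3@1, Task 1@1, Task 2@2, Task 4@2, Task 5@1, Task 6@3, Task 7@2) gives peak 12: d1:8  d2:10  d3:12  d4:4  d5:2  d6:0.
Shift Task 5→4, Task 6→6.
Schedule Task 3@1, Task 1@1, Task 2@2, Task 4@2, Task 5@4, Task 6@6, Task 7@2: d1:5  d2:7  d3:6  d4:7  d5:5  d6:6 — peak 7.

7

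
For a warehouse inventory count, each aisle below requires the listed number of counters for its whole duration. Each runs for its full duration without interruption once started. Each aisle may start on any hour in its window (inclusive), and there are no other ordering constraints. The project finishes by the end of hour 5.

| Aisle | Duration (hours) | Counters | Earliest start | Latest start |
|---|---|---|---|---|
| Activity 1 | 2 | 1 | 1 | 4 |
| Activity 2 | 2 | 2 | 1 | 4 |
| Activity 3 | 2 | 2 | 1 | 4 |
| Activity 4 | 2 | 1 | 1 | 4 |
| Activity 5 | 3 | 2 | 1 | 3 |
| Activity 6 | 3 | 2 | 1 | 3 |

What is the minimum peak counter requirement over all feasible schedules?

5

Early-start (Activity 1@1, Activity 2@1, Activity 3@1, Activity 4@1, Activity 5@1, Activity 6@1) gives peak 10: h1:10  h2:10  h3:4  h4:0  h5:0.
Shift Activity 4→3, Activity 5→3, Activity 6→3.
Schedule Activity 1@1, Activity 2@1, Activity 3@1, Activity 4@3, Activity 5@3, Activity 6@3: h1:5  h2:5  h3:5  h4:5  h5:4 — peak 5.
Total counter-hours = 24 over 5 hours ⇒ peak ≥ ⌈24/5⌉ = 5, so 5 is optimal.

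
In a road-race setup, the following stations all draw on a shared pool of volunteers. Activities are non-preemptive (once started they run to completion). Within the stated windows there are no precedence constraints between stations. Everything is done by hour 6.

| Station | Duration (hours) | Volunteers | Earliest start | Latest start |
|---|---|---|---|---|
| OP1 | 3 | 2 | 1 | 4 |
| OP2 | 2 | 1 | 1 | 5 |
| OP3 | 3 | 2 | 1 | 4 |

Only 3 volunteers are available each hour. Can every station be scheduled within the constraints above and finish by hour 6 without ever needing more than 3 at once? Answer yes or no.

yes

Schedule OP1@1, OP2@1, OP3@4: h1:3  h2:3  h3:2  h4:2  h5:2  h6:2 — peak 3 ≤ 3.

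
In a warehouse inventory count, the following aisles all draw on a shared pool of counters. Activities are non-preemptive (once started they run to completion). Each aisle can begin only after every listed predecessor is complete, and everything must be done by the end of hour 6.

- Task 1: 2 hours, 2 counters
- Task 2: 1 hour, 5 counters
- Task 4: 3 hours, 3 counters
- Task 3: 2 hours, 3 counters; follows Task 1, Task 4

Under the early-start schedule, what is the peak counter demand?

Early-start schedule: Task 1@1, Task 2@1, Task 4@1, Task 3@4.
Load per hour: hour 1: 10, hour 2: 5, hour 3: 3, hour 4: 3, hour 5: 3, hour 6: 0.
Peak is 10.

10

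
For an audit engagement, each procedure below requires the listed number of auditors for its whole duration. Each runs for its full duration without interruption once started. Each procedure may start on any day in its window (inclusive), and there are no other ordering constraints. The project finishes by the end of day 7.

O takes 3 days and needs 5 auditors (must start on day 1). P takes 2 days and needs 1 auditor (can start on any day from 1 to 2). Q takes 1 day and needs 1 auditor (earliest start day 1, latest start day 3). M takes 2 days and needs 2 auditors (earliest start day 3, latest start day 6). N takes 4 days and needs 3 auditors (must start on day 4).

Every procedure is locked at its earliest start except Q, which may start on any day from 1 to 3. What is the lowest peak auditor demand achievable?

7

Q@1: d1:7  d2:6  d3:7  d4:5  d5:3  d6:3  d7:3 → peak 7
Q@2: d1:6  d2:7  d3:7  d4:5  d5:3  d6:3  d7:3 → peak 7
Q@3: d1:6  d2:6  d3:8  d4:5  d5:3  d6:3  d7:3 → peak 8
Best is Q@1, peak 7.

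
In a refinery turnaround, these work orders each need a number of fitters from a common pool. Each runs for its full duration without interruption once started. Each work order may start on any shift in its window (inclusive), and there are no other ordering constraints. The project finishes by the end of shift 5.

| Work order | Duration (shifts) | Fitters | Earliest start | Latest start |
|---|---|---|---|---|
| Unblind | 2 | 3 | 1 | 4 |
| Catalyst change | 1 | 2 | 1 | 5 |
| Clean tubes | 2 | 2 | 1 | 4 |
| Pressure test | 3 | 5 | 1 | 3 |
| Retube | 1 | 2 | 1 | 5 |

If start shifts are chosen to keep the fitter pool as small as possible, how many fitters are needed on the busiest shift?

7

Early-start (Unblind@1, Catalyst change@1, Clean tubes@1, Pressure test@1, Retube@1) gives peak 14: s1:14  s2:10  s3:5  s4:0  s5:0.
Shift Pressure test→3, Retube→2.
Schedule Unblind@1, Catalyst change@1, Clean tubes@1, Pressure test@3, Retube@2: s1:7  s2:7  s3:5  s4:5  s5:5 — peak 7.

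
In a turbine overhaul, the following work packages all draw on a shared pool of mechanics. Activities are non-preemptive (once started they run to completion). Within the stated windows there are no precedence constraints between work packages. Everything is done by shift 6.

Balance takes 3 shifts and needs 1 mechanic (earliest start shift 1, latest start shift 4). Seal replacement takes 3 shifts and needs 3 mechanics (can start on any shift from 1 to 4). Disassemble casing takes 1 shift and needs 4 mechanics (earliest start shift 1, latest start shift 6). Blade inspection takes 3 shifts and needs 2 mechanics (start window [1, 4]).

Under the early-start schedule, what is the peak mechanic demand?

Early-start schedule: Balance@1, Seal replacement@1, Disassemble casing@1, Blade inspection@1.
Load per shift: shift 1: 10, shift 2: 6, shift 3: 6, shift 4: 0, shift 5: 0, shift 6: 0.
Peak is 10.

10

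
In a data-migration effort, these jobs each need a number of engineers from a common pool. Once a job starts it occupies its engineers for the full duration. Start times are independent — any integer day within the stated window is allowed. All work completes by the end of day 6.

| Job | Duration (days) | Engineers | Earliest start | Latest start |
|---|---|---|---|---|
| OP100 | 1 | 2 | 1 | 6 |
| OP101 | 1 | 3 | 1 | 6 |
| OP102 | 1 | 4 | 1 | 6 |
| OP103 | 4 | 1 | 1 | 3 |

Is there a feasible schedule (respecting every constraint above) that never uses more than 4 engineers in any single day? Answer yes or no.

yes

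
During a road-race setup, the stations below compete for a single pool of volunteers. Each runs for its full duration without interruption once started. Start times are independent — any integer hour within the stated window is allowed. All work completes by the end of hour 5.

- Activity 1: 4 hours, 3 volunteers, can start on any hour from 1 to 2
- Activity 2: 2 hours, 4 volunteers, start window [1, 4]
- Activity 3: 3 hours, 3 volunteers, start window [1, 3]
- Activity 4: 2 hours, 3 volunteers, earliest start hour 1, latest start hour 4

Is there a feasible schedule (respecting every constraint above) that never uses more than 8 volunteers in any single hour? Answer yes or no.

The minimum achievable peak is 9; 8 < 9, so no feasible schedule stays within the cap.

no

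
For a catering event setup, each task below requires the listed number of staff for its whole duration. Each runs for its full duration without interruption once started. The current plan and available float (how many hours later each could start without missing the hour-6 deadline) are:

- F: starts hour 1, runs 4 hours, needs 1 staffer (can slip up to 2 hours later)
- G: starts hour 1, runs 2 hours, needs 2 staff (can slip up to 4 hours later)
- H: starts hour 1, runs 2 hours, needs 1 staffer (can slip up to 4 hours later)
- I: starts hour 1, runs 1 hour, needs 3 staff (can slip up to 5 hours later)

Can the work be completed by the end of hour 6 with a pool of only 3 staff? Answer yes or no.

Schedule F@1, G@1, H@3, I@5: h1:3  h2:3  h3:2  h4:2  h5:3  h6:0 — peak 3 ≤ 3.

yes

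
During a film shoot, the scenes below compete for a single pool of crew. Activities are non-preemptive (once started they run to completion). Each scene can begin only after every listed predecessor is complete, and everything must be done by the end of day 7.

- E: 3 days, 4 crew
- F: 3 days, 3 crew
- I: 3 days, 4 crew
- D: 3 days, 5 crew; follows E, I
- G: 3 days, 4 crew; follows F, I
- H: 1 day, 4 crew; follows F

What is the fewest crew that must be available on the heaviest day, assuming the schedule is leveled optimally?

11

Early-start (E@1, F@1, I@1, D@4, G@4, H@4) gives peak 13: d1:11  d2:11  d3:11  d4:13  d5:9  d6:9  d7:0.
Shift H→7.
Schedule E@1, F@1, I@1, D@4, G@4, H@7: d1:11  d2:11  d3:11  d4:9  d5:9  d6:9  d7:4 — peak 11.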